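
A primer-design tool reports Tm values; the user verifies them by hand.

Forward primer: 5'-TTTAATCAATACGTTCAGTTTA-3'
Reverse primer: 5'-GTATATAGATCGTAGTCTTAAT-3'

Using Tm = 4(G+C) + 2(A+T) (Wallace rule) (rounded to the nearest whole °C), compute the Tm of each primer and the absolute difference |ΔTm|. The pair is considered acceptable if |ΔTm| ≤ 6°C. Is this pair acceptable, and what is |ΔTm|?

|ΔTm| = 2°C; the pair is acceptable.

Forward: A=7 T=10 G=2 C=3 → Tm = 2·17 + 4·5 = 54°C.
Reverse: A=7 T=9 G=4 C=2 → Tm = 2·16 + 4·6 = 56°C.
|ΔTm| = |54 − 56| = 2°C, ≤ 6°C.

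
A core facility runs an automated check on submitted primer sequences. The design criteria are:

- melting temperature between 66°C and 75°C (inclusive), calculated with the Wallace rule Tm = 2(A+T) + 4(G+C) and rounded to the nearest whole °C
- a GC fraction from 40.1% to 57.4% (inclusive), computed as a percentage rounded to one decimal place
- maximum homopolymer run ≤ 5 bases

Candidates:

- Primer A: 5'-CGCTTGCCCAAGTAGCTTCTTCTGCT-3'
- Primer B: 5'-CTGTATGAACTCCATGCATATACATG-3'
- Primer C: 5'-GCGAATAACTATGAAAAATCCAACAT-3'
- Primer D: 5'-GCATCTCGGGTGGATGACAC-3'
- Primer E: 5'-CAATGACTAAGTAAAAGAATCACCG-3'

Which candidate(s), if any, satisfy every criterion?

None of the candidates satisfy all criteria.

Primer A (26 nt, A=3 T=9 G=5 C=9): Tm = 2·12 + 4·14 = 80°C, outside 66–75°C ✗; GC 14/26 = 53.8% ✓; longest run = 3 ✓ — fails.
Primer B (26 nt, A=8 T=8 G=4 C=6): Tm = 2·16 + 4·10 = 72°C ✓; GC 10/26 = 38.5%, outside 40.1–57.4% ✗; longest run = 2 ✓ — fails.
Primer C (26 nt, A=13 T=5 G=3 C=5): Tm = 2·18 + 4·8 = 68°C ✓; GC 8/26 = 30.8%, outside 40.1–57.4% ✗; longest run = 5 ✓ — fails.
Primer D (20 nt, A=4 T=4 G=7 C=5): Tm = 2·8 + 4·12 = 64°C, outside 66–75°C ✗; GC 12/20 = 60.0%, outside 40.1–57.4% ✗; longest run = 3 ✓ — fails.
Primer E (25 nt, A=12 T=4 G=4 C=5): Tm = 2·16 + 4·9 = 68°C ✓; GC 9/25 = 36.0%, outside 40.1–57.4% ✗; longest run = 4 ✓ — fails.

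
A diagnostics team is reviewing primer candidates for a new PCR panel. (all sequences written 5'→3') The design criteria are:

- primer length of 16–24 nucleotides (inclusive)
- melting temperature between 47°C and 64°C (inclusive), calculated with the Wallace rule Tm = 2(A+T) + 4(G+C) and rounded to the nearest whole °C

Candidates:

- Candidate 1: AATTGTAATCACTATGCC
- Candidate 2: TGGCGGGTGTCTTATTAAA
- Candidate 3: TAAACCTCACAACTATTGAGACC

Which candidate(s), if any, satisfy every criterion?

Candidate 1, Candidate 2 and Candidate 3.

Candidate 1 (18 nt, A=6 T=6 G=2 C=4): length 18 ✓; Tm = 2·12 + 4·6 = 48°C ✓ — passes.
Candidate 2 (19 nt, A=4 T=7 G=6 C=2): length 19 ✓; Tm = 2·11 + 4·8 = 54°C ✓ — passes.
Candidate 3 (23 nt, A=9 T=5 G=2 C=7): length 23 ✓; Tm = 2·14 + 4·9 = 64°C ✓ — passes.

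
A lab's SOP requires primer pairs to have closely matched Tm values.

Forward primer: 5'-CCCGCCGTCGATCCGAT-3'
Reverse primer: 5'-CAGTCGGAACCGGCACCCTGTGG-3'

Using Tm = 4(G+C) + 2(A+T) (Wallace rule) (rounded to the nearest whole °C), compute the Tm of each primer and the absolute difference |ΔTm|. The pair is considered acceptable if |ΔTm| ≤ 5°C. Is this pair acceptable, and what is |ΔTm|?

Forward: A=2 T=3 G=4 C=8 → Tm = 2·5 + 4·12 = 58°C.
Reverse: A=4 T=3 G=8 C=8 → Tm = 2·7 + 4·16 = 78°C.
|ΔTm| = |58 − 78| = 20°C, > 5°C.

|ΔTm| = 20°C; the pair is not acceptable.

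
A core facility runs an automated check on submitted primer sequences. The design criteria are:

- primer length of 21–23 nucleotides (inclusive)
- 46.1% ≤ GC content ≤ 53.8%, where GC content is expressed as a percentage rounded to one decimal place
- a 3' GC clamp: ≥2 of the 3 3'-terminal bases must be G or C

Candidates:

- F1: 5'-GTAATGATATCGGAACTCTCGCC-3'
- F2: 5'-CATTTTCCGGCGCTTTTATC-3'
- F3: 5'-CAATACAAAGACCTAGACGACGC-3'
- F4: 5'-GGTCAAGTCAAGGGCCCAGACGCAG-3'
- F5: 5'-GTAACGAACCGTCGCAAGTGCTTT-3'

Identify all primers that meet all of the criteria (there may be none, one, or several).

F1 and F3.

F1 (23 nt, A=6 T=6 G=5 C=6): length 23 ✓; GC 11/23 = 47.8% ✓; 3' end GCC has 3 G/C ✓ — passes.
F2 (20 nt, A=2 T=9 G=3 C=6): length 20, outside 21–23 ✗; GC 9/20 = 45.0%, outside 46.1–53.8% ✗; 3' end ATC has 1 G/C, need ≥2 ✗ — fails.
F3 (23 nt, A=10 T=2 G=4 C=7): length 23 ✓; GC 11/23 = 47.8% ✓; 3' end CGC has 3 G/C ✓ — passes.
F4 (25 nt, A=7 T=2 G=9 C=7): length 25, outside 21–23 ✗; GC 16/25 = 64.0%, outside 46.1–53.8% ✗; 3' end CAG has 2 G/C ✓ — fails.
F5 (24 nt, A=6 T=6 G=6 C=6): length 24, outside 21–23 ✗; GC 12/24 = 50.0% ✓; 3' end TTT has 0 G/C, need ≥2 ✗ — fails.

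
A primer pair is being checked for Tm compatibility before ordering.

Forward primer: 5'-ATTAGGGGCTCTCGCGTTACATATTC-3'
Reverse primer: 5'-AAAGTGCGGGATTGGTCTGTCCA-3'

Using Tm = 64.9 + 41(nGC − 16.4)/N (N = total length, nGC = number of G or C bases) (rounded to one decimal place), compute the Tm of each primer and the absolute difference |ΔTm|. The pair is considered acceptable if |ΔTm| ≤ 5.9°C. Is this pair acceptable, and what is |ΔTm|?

|ΔTm| = 0.9°C; the pair is acceptable.

Forward: G+C = 12, N = 26 → Tm = 64.9 + 41·(12 − 16.4)/26 = 58.0°C.
Reverse: G+C = 12, N = 23 → Tm = 64.9 + 41·(12 − 16.4)/23 = 57.1°C.
|ΔTm| = |58.0 − 57.1| = 0.9°C, ≤ 5.9°C.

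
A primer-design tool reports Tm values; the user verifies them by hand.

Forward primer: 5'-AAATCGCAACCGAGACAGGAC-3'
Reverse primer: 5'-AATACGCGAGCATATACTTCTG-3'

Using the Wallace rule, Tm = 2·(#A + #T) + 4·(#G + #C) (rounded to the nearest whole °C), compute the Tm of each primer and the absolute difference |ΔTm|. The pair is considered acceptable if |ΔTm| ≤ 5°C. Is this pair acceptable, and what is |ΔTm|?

Forward: A=9 T=1 G=5 C=6 → Tm = 2·10 + 4·11 = 64°C.
Reverse: A=7 T=6 G=4 C=5 → Tm = 2·13 + 4·9 = 62°C.
|ΔTm| = |64 − 62| = 2°C, ≤ 5°C.

|ΔTm| = 2°C; the pair is acceptable.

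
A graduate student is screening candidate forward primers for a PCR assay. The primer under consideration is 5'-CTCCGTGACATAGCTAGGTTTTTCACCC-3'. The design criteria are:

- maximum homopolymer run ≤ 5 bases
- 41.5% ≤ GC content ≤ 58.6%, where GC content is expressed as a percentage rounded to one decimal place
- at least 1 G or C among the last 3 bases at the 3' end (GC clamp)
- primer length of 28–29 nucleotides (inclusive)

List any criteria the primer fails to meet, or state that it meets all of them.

Base counts: A=5, T=9, G=5, C=9 (length 28).
homopolymer run: longest run = 5 ✓
GC content: GC 14/28 = 50.0% ✓
GC clamp: 3' end CCC has 3 G/C ✓
length: length 28 ✓

Meets all criteria.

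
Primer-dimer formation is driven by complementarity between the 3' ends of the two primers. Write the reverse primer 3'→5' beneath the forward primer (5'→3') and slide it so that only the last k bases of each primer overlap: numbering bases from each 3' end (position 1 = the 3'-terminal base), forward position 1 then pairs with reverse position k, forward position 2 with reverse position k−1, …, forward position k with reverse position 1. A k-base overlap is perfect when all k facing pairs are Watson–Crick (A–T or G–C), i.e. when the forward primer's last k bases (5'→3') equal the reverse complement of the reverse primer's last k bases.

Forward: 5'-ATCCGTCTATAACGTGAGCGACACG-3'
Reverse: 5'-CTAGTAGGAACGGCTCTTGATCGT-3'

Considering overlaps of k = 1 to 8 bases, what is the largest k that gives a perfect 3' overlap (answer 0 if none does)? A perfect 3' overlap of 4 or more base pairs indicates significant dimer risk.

Last 8 bases (5'→3') — forward …GCGACACG, reverse …TTGATCGT.
Reverse complement of the reverse primer's last 8 bases: ACGATCAA; its first k bases are the reverse complement of the reverse primer's last k bases, so a perfect k-base overlap needs the forward primer's last k bases to equal them.
Comparing (forward last k vs required): k=1: G vs A ✗; k=2: CG vs AC ✗; k=3: ACG vs ACG ✓; k=4: CACG vs ACGA ✗; k=5: ACACG vs ACGAT ✗; k=6: GACACG vs ACGATC ✗; k=7: CGACACG vs ACGATCA ✗; k=8: GCGACACG vs ACGATCAA ✗.
Only k = 3 is perfect, so the longest perfect 3' overlap is 3.

Longest perfect overlap: 3 complementary base pairs; below the dimer-risk threshold (threshold 4).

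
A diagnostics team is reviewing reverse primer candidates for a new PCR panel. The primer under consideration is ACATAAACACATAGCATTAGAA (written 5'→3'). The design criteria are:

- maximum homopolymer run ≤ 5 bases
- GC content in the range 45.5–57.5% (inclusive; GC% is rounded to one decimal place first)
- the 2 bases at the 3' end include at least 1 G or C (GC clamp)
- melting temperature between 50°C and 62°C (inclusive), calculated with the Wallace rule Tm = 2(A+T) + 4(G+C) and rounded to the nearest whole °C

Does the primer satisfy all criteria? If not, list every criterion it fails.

Base counts: A=12, T=4, G=2, C=4 (length 22).
homopolymer run: longest run = 3 ✓
GC content: GC 6/22 = 27.3%, outside 45.5–57.5% ✗
GC clamp: 3' end AA has 0 G/C, need ≥1 ✗
Tm: Tm = 2·16 + 4·6 = 56°C ✓

Fails: GC content, GC clamp.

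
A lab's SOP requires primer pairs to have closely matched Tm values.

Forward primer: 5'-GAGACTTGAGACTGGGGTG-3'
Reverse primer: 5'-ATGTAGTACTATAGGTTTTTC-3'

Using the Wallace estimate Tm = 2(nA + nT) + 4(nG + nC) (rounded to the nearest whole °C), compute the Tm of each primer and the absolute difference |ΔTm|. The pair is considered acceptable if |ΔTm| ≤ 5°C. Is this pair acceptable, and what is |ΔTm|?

Forward: A=4 T=4 G=9 C=2 → Tm = 2·8 + 4·11 = 60°C.
Reverse: A=5 T=10 G=4 C=2 → Tm = 2·15 + 4·6 = 54°C.
|ΔTm| = |60 − 54| = 6°C, > 5°C.

|ΔTm| = 6°C; the pair is not acceptable.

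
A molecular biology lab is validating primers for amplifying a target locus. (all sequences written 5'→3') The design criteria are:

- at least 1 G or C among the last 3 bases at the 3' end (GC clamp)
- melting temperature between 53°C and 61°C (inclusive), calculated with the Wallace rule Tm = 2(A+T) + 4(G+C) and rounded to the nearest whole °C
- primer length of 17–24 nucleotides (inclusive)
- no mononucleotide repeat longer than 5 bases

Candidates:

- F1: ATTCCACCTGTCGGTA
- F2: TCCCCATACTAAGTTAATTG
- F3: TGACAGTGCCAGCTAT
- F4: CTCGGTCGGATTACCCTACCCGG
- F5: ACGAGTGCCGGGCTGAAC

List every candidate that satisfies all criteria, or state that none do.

F2 and F5.

F1 (16 nt, A=3 T=5 G=3 C=5): 3' end GTA has 1 G/C ✓; Tm = 2·8 + 4·8 = 48°C, outside 53–61°C ✗; length 16, outside 17–24 ✗; longest run = 2 ✓ — fails.
F2 (20 nt, A=6 T=7 G=2 C=5): 3' end TTG has 1 G/C ✓; Tm = 2·13 + 4·7 = 54°C ✓; length 20 ✓; longest run = 4 ✓ — passes.
F3 (16 nt, A=4 T=4 G=4 C=4): 3' end TAT has 0 G/C, need ≥1 ✗; Tm = 2·8 + 4·8 = 48°C, outside 53–61°C ✗; length 16, outside 17–24 ✗; longest run = 2 ✓ — fails.
F4 (23 nt, A=3 T=5 G=6 C=9): 3' end CGG has 3 G/C ✓; Tm = 2·8 + 4·15 = 76°C, outside 53–61°C ✗; length 23 ✓; longest run = 3 ✓ — fails.
F5 (18 nt, A=4 T=2 G=7 C=5): 3' end AAC has 1 G/C ✓; Tm = 2·6 + 4·12 = 60°C ✓; length 18 ✓; longest run = 3 ✓ — passes.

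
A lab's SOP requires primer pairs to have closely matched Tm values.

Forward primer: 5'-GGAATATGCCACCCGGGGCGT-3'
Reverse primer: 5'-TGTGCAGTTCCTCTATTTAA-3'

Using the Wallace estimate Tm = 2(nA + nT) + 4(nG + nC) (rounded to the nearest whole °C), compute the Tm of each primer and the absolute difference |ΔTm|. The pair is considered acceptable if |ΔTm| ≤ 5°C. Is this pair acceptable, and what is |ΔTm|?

Forward: A=4 T=3 G=8 C=6 → Tm = 2·7 + 4·14 = 70°C.
Reverse: A=4 T=9 G=3 C=4 → Tm = 2·13 + 4·7 = 54°C.
|ΔTm| = |70 − 54| = 16°C, > 5°C.

|ΔTm| = 16°C; the pair is not acceptable.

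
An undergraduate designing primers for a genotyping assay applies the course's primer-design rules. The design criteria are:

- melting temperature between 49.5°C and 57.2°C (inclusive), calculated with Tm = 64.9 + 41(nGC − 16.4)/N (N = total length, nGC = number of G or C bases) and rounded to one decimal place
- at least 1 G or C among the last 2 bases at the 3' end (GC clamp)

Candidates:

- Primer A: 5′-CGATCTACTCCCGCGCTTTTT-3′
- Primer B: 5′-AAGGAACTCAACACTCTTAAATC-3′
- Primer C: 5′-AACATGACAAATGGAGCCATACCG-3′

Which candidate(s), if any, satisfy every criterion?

Primer A (21 nt, A=2 T=8 G=3 C=8): Tm = 64.9 + 41·(11 − 16.4)/21 = 54.4°C ✓; 3' end TT has 0 G/C, need ≥1 ✗ — fails.
Primer B (23 nt, A=10 T=5 G=2 C=6): Tm = 64.9 + 41·(8 − 16.4)/23 = 49.9°C ✓; 3' end TC has 1 G/C ✓ — passes.
Primer C (24 nt, A=10 T=3 G=5 C=6): Tm = 64.9 + 41·(11 − 16.4)/24 = 55.7°C ✓; 3' end CG has 2 G/C ✓ — passes.

Primer B and Primer C.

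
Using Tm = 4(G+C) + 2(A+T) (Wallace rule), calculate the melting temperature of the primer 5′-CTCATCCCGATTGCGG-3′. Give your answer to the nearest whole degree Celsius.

Base counts: A=2, T=4, G=4, C=6 (length 16).
Tm = 2·(2+4) + 4·(4+6) = 2·6 + 4·10 = 12 + 40 = 52°C.

52°C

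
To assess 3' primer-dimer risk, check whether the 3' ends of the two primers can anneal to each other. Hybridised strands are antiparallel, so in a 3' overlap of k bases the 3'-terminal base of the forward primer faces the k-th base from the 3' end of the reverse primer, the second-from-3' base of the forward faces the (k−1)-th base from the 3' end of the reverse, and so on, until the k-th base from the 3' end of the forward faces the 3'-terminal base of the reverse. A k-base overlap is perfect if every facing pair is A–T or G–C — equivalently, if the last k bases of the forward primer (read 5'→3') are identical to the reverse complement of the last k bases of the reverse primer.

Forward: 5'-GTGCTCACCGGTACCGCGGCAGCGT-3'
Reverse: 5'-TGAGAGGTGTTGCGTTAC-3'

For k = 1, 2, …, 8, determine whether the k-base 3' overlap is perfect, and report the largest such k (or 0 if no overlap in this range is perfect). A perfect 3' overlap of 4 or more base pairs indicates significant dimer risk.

Longest perfect overlap: 2 complementary base pairs; below the dimer-risk threshold (threshold 4).

Last 8 bases (5'→3') — forward …GGCAGCGT, reverse …TGCGTTAC.
Reverse complement of the reverse primer's last 8 bases: GTAACGCA; its first k bases are the reverse complement of the reverse primer's last k bases, so a perfect k-base overlap needs the forward primer's last k bases to equal them.
Comparing (forward last k vs required): k=1: T vs G ✗; k=2: GT vs GT ✓; k=3: CGT vs GTA ✗; k=4: GCGT vs GTAA ✗; k=5: AGCGT vs GTAAC ✗; k=6: CAGCGT vs GTAACG ✗; k=7: GCAGCGT vs GTAACGC ✗; k=8: GGCAGCGT vs GTAACGCA ✗.
Only k = 2 is perfect, so the longest perfect 3' overlap is 2.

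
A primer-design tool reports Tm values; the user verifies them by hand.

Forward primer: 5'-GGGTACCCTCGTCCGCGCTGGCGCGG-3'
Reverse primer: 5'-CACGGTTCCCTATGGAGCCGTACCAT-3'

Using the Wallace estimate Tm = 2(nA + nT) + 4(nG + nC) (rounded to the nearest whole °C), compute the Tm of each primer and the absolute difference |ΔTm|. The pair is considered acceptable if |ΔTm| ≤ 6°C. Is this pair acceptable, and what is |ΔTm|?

|ΔTm| = 12°C; the pair is not acceptable.

Forward: A=1 T=4 G=11 C=10 → Tm = 2·5 + 4·21 = 94°C.
Reverse: A=5 T=6 G=6 C=9 → Tm = 2·11 + 4·15 = 82°C.
|ΔTm| = |94 − 82| = 12°C, > 6°C.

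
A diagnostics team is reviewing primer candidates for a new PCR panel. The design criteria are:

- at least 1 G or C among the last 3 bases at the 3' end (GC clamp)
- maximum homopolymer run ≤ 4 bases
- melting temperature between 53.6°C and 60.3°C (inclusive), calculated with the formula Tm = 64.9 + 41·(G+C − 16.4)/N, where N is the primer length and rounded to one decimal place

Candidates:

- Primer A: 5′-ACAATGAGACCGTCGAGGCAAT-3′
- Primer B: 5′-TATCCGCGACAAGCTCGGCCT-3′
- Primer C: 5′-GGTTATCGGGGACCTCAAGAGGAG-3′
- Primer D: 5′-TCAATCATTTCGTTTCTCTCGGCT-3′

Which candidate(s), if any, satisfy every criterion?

Primer B and Primer D.

Primer A (22 nt, A=8 T=3 G=6 C=5): 3' end AAT has 0 G/C, need ≥1 ✗; longest run = 2 ✓; Tm = 64.9 + 41·(11 − 16.4)/22 = 54.8°C ✓ — fails.
Primer B (21 nt, A=4 T=4 G=5 C=8): 3' end CCT has 2 G/C ✓; longest run = 2 ✓; Tm = 64.9 + 41·(13 − 16.4)/21 = 58.3°C ✓ — passes.
Primer C (24 nt, A=6 T=4 G=10 C=4): 3' end GAG has 2 G/C ✓; longest run = 4 ✓; Tm = 64.9 + 41·(14 − 16.4)/24 = 60.8°C, outside 53.6–60.3°C ✗ — fails.
Primer D (24 nt, A=3 T=11 G=3 C=7): 3' end GCT has 2 G/C ✓; longest run = 3 ✓; Tm = 64.9 + 41·(10 − 16.4)/24 = 54.0°C ✓ — passes.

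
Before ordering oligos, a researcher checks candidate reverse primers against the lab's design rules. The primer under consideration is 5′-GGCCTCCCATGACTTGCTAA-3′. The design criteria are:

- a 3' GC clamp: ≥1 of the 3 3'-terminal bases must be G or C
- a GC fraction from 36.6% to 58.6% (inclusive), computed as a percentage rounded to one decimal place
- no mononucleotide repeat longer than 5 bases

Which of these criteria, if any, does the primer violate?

Base counts: A=4, T=5, G=4, C=7 (length 20).
GC clamp: 3' end TAA has 0 G/C, need ≥1 ✗
GC content: GC 11/20 = 55.0% ✓
homopolymer run: longest run = 3 ✓

Fails: GC clamp.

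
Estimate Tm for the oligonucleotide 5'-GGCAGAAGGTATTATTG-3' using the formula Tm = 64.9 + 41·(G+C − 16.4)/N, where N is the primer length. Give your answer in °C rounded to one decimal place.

42.2°C

Base counts: A=5, T=5, G=6, C=1; G+C = 7, N = 17.
Tm = 64.9 + 41·(7 − 16.4)/17 = 64.9 + -385.40/17 = 42.2°C.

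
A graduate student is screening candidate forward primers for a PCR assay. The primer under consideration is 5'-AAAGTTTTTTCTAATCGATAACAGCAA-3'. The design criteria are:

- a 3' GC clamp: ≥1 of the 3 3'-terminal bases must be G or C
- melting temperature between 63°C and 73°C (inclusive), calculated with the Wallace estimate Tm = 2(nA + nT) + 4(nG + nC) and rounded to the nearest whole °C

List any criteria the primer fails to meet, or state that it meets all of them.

Base counts: A=11, T=9, G=3, C=4 (length 27).
GC clamp: 3' end CAA has 1 G/C ✓
Tm: Tm = 2·20 + 4·7 = 68°C ✓

Meets all criteria.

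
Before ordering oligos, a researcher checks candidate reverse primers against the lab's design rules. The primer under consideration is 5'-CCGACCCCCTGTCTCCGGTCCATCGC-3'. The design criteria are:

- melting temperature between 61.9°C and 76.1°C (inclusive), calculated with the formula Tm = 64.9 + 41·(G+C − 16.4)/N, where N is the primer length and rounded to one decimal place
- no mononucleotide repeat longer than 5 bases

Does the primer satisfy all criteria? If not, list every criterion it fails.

Base counts: A=2, T=5, G=5, C=14 (length 26).
Tm: Tm = 64.9 + 41·(19 − 16.4)/26 = 69.0°C ✓
homopolymer run: longest run = 5 ✓

Meets all criteria.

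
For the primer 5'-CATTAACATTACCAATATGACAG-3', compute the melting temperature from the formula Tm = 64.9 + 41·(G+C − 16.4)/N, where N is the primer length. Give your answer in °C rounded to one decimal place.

48.1°C

Base counts: A=10, T=6, G=2, C=5; G+C = 7, N = 23.
Tm = 64.9 + 41·(7 − 16.4)/23 = 64.9 + -385.40/23 = 48.1°C.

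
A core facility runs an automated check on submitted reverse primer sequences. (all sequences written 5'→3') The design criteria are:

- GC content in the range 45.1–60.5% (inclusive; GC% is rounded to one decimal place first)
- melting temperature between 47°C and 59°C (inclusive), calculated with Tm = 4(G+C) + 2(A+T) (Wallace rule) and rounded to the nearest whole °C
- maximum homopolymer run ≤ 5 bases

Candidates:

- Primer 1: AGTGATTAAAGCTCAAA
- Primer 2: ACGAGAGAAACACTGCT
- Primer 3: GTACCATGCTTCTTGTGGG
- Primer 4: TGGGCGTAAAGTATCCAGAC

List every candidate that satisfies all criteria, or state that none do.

Primer 2 and Primer 3.

Primer 1 (17 nt, A=8 T=4 G=3 C=2): GC 5/17 = 29.4%, outside 45.1–60.5% ✗; Tm = 2·12 + 4·5 = 44°C, outside 47–59°C ✗; longest run = 3 ✓ — fails.
Primer 2 (17 nt, A=7 T=2 G=4 C=4): GC 8/17 = 47.1% ✓; Tm = 2·9 + 4·8 = 50°C ✓; longest run = 3 ✓ — passes.
Primer 3 (19 nt, A=2 T=7 G=6 C=4): GC 10/19 = 52.6% ✓; Tm = 2·9 + 4·10 = 58°C ✓; longest run = 3 ✓ — passes.
Primer 4 (20 nt, A=6 T=4 G=6 C=4): GC 10/20 = 50.0% ✓; Tm = 2·10 + 4·10 = 60°C, outside 47–59°C ✗; longest run = 3 ✓ — fails.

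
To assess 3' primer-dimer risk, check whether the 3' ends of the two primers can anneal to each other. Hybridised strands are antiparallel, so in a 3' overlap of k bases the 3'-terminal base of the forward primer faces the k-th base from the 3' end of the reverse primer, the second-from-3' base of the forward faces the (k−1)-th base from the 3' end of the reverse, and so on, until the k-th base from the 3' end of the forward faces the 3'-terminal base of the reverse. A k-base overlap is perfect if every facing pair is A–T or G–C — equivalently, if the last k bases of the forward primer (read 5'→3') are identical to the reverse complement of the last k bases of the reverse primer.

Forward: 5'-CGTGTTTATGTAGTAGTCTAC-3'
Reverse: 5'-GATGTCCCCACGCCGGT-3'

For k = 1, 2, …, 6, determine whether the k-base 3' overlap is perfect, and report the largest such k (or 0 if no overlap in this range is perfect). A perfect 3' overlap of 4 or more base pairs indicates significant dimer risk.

Longest perfect overlap: 2 complementary base pairs; below the dimer-risk threshold (threshold 4).

Last 6 bases (5'→3') — forward …GTCTAC, reverse …GCCGGT.
Reverse complement of the reverse primer's last 6 bases: ACCGGC; its first k bases are the reverse complement of the reverse primer's last k bases, so a perfect k-base overlap needs the forward primer's last k bases to equal them.
Comparing (forward last k vs required): k=1: C vs A ✗; k=2: AC vs AC ✓; k=3: TAC vs ACC ✗; k=4: CTAC vs ACCG ✗; k=5: TCTAC vs ACCGG ✗; k=6: GTCTAC vs ACCGGC ✗.
Only k = 2 is perfect, so the longest perfect 3' overlap is 2.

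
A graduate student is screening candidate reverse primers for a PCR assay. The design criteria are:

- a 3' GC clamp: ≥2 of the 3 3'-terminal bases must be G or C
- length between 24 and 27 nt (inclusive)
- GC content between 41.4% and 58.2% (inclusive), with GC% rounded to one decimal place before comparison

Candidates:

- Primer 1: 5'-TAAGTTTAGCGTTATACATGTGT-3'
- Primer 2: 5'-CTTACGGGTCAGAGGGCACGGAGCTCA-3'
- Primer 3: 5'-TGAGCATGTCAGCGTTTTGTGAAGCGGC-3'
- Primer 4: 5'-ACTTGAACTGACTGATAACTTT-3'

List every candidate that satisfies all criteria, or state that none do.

Primer 1 (23 nt, A=6 T=10 G=5 C=2): 3' end TGT has 1 G/C, need ≥2 ✗; length 23, outside 24–27 ✗; GC 7/23 = 30.4%, outside 41.4–58.2% ✗ — fails.
Primer 2 (27 nt, A=6 T=4 G=10 C=7): 3' end TCA has 1 G/C, need ≥2 ✗; length 27 ✓; GC 17/27 = 63.0%, outside 41.4–58.2% ✗ — fails.
Primer 3 (28 nt, A=5 T=8 G=10 C=5): 3' end GGC has 3 G/C ✓; length 28, outside 24–27 ✗; GC 15/28 = 53.6% ✓ — fails.
Primer 4 (22 nt, A=7 T=8 G=3 C=4): 3' end TTT has 0 G/C, need ≥2 ✗; length 22, outside 24–27 ✗; GC 7/22 = 31.8%, outside 41.4–58.2% ✗ — fails.

None of the candidates satisfy all criteria.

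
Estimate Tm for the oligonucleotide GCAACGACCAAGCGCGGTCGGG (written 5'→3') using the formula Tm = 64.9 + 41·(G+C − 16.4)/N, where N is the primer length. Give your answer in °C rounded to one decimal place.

Base counts: A=5, T=1, G=9, C=7; G+C = 16, N = 22.
Tm = 64.9 + 41·(16 − 16.4)/22 = 64.9 + -16.40/22 = 64.2°C.

64.2°C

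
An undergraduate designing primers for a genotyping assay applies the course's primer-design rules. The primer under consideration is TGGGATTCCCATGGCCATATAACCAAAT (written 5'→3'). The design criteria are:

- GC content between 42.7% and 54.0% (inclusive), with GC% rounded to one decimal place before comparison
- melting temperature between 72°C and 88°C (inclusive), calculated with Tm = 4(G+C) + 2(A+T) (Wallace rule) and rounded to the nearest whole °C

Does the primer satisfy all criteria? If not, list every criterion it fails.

Base counts: A=9, T=7, G=5, C=7 (length 28).
GC content: GC 12/28 = 42.9% ✓
Tm: Tm = 2·16 + 4·12 = 80°C ✓

Meets all criteria.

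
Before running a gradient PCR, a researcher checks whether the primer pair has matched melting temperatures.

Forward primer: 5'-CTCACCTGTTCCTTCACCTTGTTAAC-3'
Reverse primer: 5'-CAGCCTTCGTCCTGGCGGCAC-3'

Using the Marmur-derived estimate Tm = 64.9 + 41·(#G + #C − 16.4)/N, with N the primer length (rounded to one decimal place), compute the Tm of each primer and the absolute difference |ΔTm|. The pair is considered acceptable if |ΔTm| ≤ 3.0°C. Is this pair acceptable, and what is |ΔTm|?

Forward: G+C = 12, N = 26 → Tm = 64.9 + 41·(12 − 16.4)/26 = 58.0°C.
Reverse: G+C = 15, N = 21 → Tm = 64.9 + 41·(15 − 16.4)/21 = 62.2°C.
|ΔTm| = |58.0 − 62.2| = 4.2°C, > 3.0°C.

|ΔTm| = 4.2°C; the pair is not acceptable.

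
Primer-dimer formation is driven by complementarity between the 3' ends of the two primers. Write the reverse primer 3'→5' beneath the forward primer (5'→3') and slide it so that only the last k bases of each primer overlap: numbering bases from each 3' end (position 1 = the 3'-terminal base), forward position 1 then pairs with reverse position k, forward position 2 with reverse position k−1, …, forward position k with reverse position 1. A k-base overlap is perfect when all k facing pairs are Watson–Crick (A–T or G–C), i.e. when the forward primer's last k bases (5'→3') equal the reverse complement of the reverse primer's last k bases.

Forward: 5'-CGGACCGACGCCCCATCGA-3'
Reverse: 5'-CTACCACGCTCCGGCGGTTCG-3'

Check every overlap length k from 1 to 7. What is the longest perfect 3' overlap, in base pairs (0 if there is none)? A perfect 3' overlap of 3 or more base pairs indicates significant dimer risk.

Last 7 bases (5'→3') — forward …CCATCGA, reverse …CGGTTCG.
Reverse complement of the reverse primer's last 7 bases: CGAACCG; its first k bases are the reverse complement of the reverse primer's last k bases, so a perfect k-base overlap needs the forward primer's last k bases to equal them.
Comparing (forward last k vs required): k=1: A vs C ✗; k=2: GA vs CG ✗; k=3: CGA vs CGA ✓; k=4: TCGA vs CGAA ✗; k=5: ATCGA vs CGAAC ✗; k=6: CATCGA vs CGAACC ✗; k=7: CCATCGA vs CGAACCG ✗.
Only k = 3 is perfect, so the longest perfect 3' overlap is 3.

Longest perfect overlap: 3 complementary base pairs; significant dimer risk (threshold 3).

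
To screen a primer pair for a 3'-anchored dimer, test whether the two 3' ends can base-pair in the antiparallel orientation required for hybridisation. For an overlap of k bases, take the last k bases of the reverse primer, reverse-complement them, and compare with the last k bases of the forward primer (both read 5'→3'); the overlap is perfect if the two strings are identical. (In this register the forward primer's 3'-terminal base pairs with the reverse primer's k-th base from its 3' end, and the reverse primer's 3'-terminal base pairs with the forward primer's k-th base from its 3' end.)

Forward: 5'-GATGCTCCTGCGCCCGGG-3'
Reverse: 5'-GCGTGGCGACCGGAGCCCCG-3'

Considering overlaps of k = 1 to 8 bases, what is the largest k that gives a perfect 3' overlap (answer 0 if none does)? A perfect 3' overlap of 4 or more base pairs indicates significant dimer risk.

Longest perfect overlap: 4 complementary base pairs; significant dimer risk (threshold 4).

Last 8 bases (5'→3') — forward …CGCCCGGG, reverse …GAGCCCCG.
Reverse complement of the reverse primer's last 8 bases: CGGGGCTC; its first k bases are the reverse complement of the reverse primer's last k bases, so a perfect k-base overlap needs the forward primer's last k bases to equal them.
Comparing (forward last k vs required): k=1: G vs C ✗; k=2: GG vs CG ✗; k=3: GGG vs CGG ✗; k=4: CGGG vs CGGG ✓; k=5: CCGGG vs CGGGG ✗; k=6: CCCGGG vs CGGGGC ✗; k=7: GCCCGGG vs CGGGGCT ✗; k=8: CGCCCGGG vs CGGGGCTC ✗.
Only k = 4 is perfect, so the longest perfect 3' overlap is 4.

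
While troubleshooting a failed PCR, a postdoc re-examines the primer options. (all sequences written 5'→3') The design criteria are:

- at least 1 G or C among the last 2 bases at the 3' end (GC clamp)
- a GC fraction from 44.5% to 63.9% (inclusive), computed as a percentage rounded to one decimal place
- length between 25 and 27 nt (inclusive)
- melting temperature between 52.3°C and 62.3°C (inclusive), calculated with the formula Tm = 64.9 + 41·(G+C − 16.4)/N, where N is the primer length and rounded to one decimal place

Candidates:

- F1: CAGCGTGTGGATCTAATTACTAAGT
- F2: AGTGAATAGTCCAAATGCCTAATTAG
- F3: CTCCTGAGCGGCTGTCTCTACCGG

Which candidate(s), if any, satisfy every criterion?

None of the candidates satisfy all criteria.

F1 (25 nt, A=7 T=8 G=6 C=4): 3' end GT has 1 G/C ✓; GC 10/25 = 40.0%, outside 44.5–63.9% ✗; length 25 ✓; Tm = 64.9 + 41·(10 − 16.4)/25 = 54.4°C ✓ — fails.
F2 (26 nt, A=10 T=7 G=5 C=4): 3' end AG has 1 G/C ✓; GC 9/26 = 34.6%, outside 44.5–63.9% ✗; length 26 ✓; Tm = 64.9 + 41·(9 − 16.4)/26 = 53.2°C ✓ — fails.
F3 (24 nt, A=2 T=6 G=7 C=9): 3' end GG has 2 G/C ✓; GC 16/24 = 66.7%, outside 44.5–63.9% ✗; length 24, outside 25–27 ✗; Tm = 64.9 + 41·(16 − 16.4)/24 = 64.2°C, outside 52.3–62.3°C ✗ — fails.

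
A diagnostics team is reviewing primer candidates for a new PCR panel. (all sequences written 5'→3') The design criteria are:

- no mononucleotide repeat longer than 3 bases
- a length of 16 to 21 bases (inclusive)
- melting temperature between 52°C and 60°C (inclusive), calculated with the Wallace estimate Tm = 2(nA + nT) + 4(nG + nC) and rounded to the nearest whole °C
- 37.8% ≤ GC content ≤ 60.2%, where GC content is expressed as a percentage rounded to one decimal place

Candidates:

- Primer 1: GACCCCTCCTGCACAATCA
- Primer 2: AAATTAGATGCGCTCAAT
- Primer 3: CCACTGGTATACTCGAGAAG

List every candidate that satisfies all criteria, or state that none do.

Primer 1 (19 nt, A=5 T=3 G=2 C=9): longest run = 4, exceeds 3 ✗; length 19 ✓; Tm = 2·8 + 4·11 = 60°C ✓; GC 11/19 = 57.9% ✓ — fails.
Primer 2 (18 nt, A=7 T=5 G=3 C=3): longest run = 3 ✓; length 18 ✓; Tm = 2·12 + 4·6 = 48°C, outside 52–60°C ✗; GC 6/18 = 33.3%, outside 37.8–60.2% ✗ — fails.
Primer 3 (20 nt, A=6 T=4 G=5 C=5): longest run = 2 ✓; length 20 ✓; Tm = 2·10 + 4·10 = 60°C ✓; GC 10/20 = 50.0% ✓ — passes.

Primer 3 only.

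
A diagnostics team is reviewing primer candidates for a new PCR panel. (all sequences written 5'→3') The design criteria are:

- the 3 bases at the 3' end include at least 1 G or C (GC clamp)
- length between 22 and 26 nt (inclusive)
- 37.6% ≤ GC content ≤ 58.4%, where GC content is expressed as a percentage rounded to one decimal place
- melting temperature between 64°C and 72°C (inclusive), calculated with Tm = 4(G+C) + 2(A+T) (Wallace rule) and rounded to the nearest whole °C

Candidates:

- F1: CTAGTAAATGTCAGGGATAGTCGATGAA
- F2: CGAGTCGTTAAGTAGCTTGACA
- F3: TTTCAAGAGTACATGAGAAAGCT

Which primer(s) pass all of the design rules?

F1 (28 nt, A=10 T=7 G=8 C=3): 3' end GAA has 1 G/C ✓; length 28, outside 22–26 ✗; GC 11/28 = 39.3% ✓; Tm = 2·17 + 4·11 = 78°C, outside 64–72°C ✗ — fails.
F2 (22 nt, A=6 T=6 G=6 C=4): 3' end ACA has 1 G/C ✓; length 22 ✓; GC 10/22 = 45.5% ✓; Tm = 2·12 + 4·10 = 64°C ✓ — passes.
F3 (23 nt, A=9 T=6 G=5 C=3): 3' end GCT has 2 G/C ✓; length 23 ✓; GC 8/23 = 34.8%, outside 37.6–58.4% ✗; Tm = 2·15 + 4·8 = 62°C, outside 64–72°C ✗ — fails.

F2 only.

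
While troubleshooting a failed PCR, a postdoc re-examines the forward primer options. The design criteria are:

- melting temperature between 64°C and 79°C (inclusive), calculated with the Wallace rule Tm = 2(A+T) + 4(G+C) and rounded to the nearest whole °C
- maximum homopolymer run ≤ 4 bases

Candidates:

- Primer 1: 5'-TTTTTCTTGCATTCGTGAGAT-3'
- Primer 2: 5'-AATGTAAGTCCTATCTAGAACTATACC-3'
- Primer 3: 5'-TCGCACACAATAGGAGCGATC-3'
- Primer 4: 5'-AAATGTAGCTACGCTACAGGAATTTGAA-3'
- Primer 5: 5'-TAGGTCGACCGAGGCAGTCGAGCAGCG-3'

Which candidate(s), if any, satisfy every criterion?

Primer 1 (21 nt, A=3 T=11 G=4 C=3): Tm = 2·14 + 4·7 = 56°C, outside 64–79°C ✗; longest run = 5, exceeds 4 ✗ — fails.
Primer 2 (27 nt, A=10 T=8 G=3 C=6): Tm = 2·18 + 4·9 = 72°C ✓; longest run = 2 ✓ — passes.
Primer 3 (21 nt, A=7 T=3 G=5 C=6): Tm = 2·10 + 4·11 = 64°C ✓; longest run = 2 ✓ — passes.
Primer 4 (28 nt, A=11 T=7 G=6 C=4): Tm = 2·18 + 4·10 = 76°C ✓; longest run = 3 ✓ — passes.
Primer 5 (27 nt, A=6 T=3 G=11 C=7): Tm = 2·9 + 4·18 = 90°C, outside 64–79°C ✗; longest run = 2 ✓ — fails.

Primer 2, Primer 3 and Primer 4.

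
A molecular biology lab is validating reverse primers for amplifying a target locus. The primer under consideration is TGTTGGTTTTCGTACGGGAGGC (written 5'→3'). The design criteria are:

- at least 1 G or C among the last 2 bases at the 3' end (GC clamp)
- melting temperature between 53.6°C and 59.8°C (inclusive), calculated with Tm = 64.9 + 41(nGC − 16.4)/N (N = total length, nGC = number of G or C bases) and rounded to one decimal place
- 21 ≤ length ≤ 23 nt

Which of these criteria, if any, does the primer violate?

Meets all criteria.

Base counts: A=2, T=8, G=9, C=3 (length 22).
GC clamp: 3' end GC has 2 G/C ✓
Tm: Tm = 64.9 + 41·(12 − 16.4)/22 = 56.7°C ✓
length: length 22 ✓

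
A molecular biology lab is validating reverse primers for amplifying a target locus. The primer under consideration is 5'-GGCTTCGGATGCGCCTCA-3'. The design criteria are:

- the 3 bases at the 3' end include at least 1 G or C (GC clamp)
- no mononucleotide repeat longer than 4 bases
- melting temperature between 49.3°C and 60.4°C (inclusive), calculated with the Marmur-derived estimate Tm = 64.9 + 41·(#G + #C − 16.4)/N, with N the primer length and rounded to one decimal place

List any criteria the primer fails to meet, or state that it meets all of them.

Meets all criteria.

Base counts: A=2, T=4, G=6, C=6 (length 18).
GC clamp: 3' end TCA has 1 G/C ✓
homopolymer run: longest run = 2 ✓
Tm: Tm = 64.9 + 41·(12 − 16.4)/18 = 54.9°C ✓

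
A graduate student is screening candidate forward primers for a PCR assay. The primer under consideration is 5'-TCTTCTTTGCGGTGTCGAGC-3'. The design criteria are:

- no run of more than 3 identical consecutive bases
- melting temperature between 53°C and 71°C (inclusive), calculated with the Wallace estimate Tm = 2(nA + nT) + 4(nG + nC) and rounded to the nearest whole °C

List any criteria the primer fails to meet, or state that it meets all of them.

Base counts: A=1, T=8, G=6, C=5 (length 20).
homopolymer run: longest run = 3 ✓
Tm: Tm = 2·9 + 4·11 = 62°C ✓

Meets all criteria.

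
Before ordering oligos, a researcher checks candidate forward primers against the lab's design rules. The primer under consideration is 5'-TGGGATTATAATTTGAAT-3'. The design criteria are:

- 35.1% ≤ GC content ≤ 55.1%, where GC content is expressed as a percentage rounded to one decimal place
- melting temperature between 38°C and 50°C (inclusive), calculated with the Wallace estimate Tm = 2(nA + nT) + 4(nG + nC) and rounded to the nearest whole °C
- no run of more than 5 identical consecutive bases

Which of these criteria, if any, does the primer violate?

Base counts: A=6, T=8, G=4, C=0 (length 18).
GC content: GC 4/18 = 22.2%, outside 35.1–55.1% ✗
Tm: Tm = 2·14 + 4·4 = 44°C ✓
homopolymer run: longest run = 3 ✓

Fails: GC content.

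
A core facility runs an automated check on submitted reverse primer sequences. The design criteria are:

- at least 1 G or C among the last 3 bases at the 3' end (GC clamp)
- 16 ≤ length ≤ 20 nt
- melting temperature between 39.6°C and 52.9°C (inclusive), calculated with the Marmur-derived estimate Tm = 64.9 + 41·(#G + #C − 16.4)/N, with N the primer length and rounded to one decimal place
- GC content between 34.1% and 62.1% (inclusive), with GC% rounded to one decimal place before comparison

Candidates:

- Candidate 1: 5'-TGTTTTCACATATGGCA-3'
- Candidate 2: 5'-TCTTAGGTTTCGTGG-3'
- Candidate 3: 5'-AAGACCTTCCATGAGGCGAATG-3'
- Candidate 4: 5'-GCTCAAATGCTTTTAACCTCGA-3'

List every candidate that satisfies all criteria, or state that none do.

Candidate 1 only.

Candidate 1 (17 nt, A=4 T=7 G=3 C=3): 3' end GCA has 2 G/C ✓; length 17 ✓; Tm = 64.9 + 41·(6 − 16.4)/17 = 39.8°C ✓; GC 6/17 = 35.3% ✓ — passes.
Candidate 2 (15 nt, A=1 T=7 G=5 C=2): 3' end TGG has 2 G/C ✓; length 15, outside 16–20 ✗; Tm = 64.9 + 41·(7 − 16.4)/15 = 39.2°C, outside 39.6–52.9°C ✗; GC 7/15 = 46.7% ✓ — fails.
Candidate 3 (22 nt, A=7 T=4 G=6 C=5): 3' end ATG has 1 G/C ✓; length 22, outside 16–20 ✗; Tm = 64.9 + 41·(11 − 16.4)/22 = 54.8°C, outside 39.6–52.9°C ✗; GC 11/22 = 50.0% ✓ — fails.
Candidate 4 (22 nt, A=6 T=7 G=3 C=6): 3' end CGA has 2 G/C ✓; length 22, outside 16–20 ✗; Tm = 64.9 + 41·(9 − 16.4)/22 = 51.1°C ✓; GC 9/22 = 40.9% ✓ — fails.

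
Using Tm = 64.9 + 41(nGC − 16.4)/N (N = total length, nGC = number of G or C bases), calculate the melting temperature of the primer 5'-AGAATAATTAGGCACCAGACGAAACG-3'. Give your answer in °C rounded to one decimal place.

Base counts: A=12, T=3, G=6, C=5; G+C = 11, N = 26.
Tm = 64.9 + 41·(11 − 16.4)/26 = 64.9 + -221.40/26 = 56.4°C.

56.4°C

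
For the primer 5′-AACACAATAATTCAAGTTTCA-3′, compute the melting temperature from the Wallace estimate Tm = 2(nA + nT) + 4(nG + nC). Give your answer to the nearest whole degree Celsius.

Base counts: A=10, T=6, G=1, C=4 (length 21).
Tm = 2·(10+6) + 4·(1+4) = 2·16 + 4·5 = 32 + 20 = 52°C.

52°C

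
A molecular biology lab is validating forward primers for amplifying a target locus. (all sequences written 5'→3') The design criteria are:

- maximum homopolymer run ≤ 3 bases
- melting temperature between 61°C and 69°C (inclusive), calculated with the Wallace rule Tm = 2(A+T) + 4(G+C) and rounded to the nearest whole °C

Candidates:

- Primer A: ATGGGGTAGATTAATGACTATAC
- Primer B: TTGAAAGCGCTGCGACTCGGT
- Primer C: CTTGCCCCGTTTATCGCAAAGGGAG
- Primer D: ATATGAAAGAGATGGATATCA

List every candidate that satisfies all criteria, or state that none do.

Primer A (23 nt, A=8 T=7 G=6 C=2): longest run = 4, exceeds 3 ✗; Tm = 2·15 + 4·8 = 62°C ✓ — fails.
Primer B (21 nt, A=4 T=5 G=7 C=5): longest run = 3 ✓; Tm = 2·9 + 4·12 = 66°C ✓ — passes.
Primer C (25 nt, A=5 T=6 G=7 C=7): longest run = 4, exceeds 3 ✗; Tm = 2·11 + 4·14 = 78°C, outside 61–69°C ✗ — fails.
Primer D (21 nt, A=10 T=5 G=5 C=1): longest run = 3 ✓; Tm = 2·15 + 4·6 = 54°C, outside 61–69°C ✗ — fails.

Primer B only.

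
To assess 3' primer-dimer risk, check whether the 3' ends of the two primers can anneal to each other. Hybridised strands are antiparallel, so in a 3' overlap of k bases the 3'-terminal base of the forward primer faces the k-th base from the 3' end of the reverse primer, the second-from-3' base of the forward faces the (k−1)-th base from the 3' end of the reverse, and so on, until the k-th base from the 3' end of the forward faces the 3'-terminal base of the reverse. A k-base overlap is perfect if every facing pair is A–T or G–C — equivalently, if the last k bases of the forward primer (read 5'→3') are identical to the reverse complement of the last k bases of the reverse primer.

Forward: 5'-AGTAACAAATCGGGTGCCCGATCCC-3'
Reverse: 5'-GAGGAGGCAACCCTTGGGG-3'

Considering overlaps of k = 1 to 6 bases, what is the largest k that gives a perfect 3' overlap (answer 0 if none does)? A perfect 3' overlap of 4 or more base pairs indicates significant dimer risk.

Longest perfect overlap: 3 complementary base pairs; below the dimer-risk threshold (threshold 4).

Last 6 bases (5'→3') — forward …GATCCC, reverse …TTGGGG.
Reverse complement of the reverse primer's last 6 bases: CCCCAA; its first k bases are the reverse complement of the reverse primer's last k bases, so a perfect k-base overlap needs the forward primer's last k bases to equal them.
Comparing (forward last k vs required): k=1: C vs C ✓; k=2: CC vs CC ✓; k=3: CCC vs CCC ✓; k=4: TCCC vs CCCC ✗; k=5: ATCCC vs CCCCA ✗; k=6: GATCCC vs CCCCAA ✗.
Perfect overlaps at k = 1, 2, 3; the largest is 3.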